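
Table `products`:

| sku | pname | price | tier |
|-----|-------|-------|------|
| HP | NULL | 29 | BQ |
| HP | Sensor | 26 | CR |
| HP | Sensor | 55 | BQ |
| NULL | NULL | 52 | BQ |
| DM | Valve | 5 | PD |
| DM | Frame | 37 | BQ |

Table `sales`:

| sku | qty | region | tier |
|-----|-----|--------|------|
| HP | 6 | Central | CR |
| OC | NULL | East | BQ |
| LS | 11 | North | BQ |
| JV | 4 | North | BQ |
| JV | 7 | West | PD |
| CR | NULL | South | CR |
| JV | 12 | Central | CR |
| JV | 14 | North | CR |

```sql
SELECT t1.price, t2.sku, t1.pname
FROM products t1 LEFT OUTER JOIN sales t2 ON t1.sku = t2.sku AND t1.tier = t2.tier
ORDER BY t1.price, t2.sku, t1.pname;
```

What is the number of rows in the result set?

LEFT JOIN keeps every row from `products`; unmatched rows get NULL for `sales`'s columns.
Matching on t1.sku = t2.sku AND t1.tier = t2.tier. A NULL in a compared column never satisfies the condition.
- sku=HP, tier=BQ: no t2 row matches, row kept with t2 columns NULL.
- sku=HP, tier=CR: 1 matching t2 row(s), so 1 row(s) emitted.
- sku=HP, tier=BQ: no t2 row matches, row kept with t2 columns NULL.
- sku=NULL, tier=BQ: no t2 row matches, row kept with t2 columns NULL.
- sku=DM, tier=PD: no t2 row matches, row kept with t2 columns NULL.
- sku=DM, tier=BQ: no t2 row matches, row kept with t2 columns NULL.
Total: 1 matched + 5 padded = 6 rows.

6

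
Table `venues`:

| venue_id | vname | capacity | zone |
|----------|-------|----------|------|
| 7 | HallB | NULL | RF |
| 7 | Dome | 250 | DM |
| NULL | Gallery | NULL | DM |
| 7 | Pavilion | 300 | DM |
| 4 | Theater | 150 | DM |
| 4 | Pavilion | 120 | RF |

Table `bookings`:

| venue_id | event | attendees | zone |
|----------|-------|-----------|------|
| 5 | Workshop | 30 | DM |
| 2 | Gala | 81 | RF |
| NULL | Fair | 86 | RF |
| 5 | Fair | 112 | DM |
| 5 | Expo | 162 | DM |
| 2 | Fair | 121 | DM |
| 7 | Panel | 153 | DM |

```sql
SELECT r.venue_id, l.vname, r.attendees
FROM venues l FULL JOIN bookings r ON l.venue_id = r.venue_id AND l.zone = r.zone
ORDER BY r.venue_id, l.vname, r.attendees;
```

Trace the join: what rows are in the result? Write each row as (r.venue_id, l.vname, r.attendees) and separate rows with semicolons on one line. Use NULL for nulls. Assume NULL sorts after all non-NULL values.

(2, NULL, 81); (2, NULL, 121); (5, NULL, 30); (5, NULL, 112); (5, NULL, 162); (7, Dome, 153); (7, Pavilion, 153); (NULL, Gallery, NULL); (NULL, HallB, NULL); (NULL, Pavilion, NULL); (NULL, Theater, NULL); (NULL, NULL, 86)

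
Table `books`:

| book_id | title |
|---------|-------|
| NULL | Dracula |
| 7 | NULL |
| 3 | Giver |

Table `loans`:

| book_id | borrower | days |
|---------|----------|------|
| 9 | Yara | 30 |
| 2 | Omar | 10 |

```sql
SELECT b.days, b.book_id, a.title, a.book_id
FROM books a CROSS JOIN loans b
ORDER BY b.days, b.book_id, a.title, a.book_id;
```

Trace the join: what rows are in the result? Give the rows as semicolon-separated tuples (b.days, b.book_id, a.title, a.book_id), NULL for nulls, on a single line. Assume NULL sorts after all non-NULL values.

(10, 2, Dracula, NULL); (10, 2, Giver, 3); (10, 2, NULL, 7); (30, 9, Dracula, NULL); (30, 9, Giver, 3); (30, 9, NULL, 7)

CROSS JOIN pairs every row of `books` with every row of `loans`: 3 × 2 = 6 rows.
After projecting and ordering:
b.days | b.book_id | a.title | a.book_id
10 | 2 | Dracula | NULL
10 | 2 | Giver | 3
10 | 2 | NULL | 7
30 | 9 | Dracula | NULL
30 | 9 | Giver | 3
30 | 9 | NULL | 7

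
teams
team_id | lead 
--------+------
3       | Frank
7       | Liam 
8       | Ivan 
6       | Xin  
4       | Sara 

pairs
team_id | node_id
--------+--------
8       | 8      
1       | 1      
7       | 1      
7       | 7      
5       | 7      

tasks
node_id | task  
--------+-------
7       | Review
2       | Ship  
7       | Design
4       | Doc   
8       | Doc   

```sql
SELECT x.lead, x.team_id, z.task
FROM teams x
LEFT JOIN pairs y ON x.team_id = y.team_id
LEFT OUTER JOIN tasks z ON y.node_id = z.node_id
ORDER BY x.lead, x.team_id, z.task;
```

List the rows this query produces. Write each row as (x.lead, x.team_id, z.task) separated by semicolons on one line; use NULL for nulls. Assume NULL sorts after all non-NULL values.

Step 1 — x LEFT JOIN y on team_id → 6 row(s).
Then LEFT JOIN `tasks z` on node_id: each of those 6 rows is kept; rows whose y.node_id has no match in z get NULL for z's columns.

(Frank, 3, NULL); (Ivan, 8, Doc); (Liam, 7, Design); (Liam, 7, Review); (Liam, 7, NULL); (Sara, 4, NULL); (Xin, 6, NULL)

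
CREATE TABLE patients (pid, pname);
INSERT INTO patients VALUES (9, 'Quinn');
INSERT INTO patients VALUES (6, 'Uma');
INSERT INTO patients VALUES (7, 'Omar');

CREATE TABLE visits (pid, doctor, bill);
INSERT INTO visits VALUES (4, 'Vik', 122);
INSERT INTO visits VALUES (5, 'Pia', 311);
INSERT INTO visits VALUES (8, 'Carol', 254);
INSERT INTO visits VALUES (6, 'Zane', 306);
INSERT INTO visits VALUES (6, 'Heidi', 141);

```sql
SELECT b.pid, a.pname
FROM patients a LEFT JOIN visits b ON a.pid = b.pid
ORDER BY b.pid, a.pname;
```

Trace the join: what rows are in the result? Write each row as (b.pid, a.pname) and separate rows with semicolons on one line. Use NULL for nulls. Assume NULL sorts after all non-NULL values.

LEFT JOIN keeps every row from `patients`; unmatched rows get NULL for `visits`'s columns.
Matching on a.pid = b.pid.
- a (pid=9) has no partner → padded with NULL.
- a (pid=6) pairs with 2 row(s) of b.
- a (pid=7) has no partner → padded with NULL.
After projecting and ordering:
b.pid | a.pname
6 | Uma
6 | Uma
NULL | Omar
NULL | Quinn

(6, Uma); (6, Uma); (NULL, Omar); (NULL, Quinn)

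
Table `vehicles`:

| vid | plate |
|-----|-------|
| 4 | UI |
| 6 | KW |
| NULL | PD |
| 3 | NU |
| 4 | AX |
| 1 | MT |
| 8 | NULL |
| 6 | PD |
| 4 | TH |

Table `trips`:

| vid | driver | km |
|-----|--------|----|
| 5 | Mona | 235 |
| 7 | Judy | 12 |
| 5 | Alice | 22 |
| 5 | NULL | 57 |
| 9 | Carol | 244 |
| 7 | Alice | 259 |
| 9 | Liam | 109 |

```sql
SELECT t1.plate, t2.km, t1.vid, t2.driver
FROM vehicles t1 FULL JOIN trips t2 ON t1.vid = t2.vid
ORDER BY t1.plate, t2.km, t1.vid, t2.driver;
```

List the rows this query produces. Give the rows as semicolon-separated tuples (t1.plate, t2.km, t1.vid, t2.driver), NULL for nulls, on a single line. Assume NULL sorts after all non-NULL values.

FULL OUTER JOIN keeps every row from both sides; unmatched rows get NULL for the other side's columns.
Matching on t1.vid = t2.vid. A NULL in a compared column never satisfies the condition.
- t1 row (vid=4): no match → kept, t2 columns NULL.
- t1 row (vid=6): no match → kept, t2 columns NULL.
- t1 row (vid=NULL): no match → kept, t2 columns NULL.
- t1 row (vid=3): no match → kept, t2 columns NULL.
- t1 row (vid=4): no match → kept, t2 columns NULL.
- t1 row (vid=1): no match → kept, t2 columns NULL.
- t1 row (vid=8): no match → kept, t2 columns NULL.
- t1 row (vid=6): no match → kept, t2 columns NULL.
- t1 row (vid=4): no match → kept, t2 columns NULL.
- plus 7 unmatched t2 row(s), each kept with NULL t1 columns.

(AX, NULL, 4, NULL); (KW, NULL, 6, NULL); (MT, NULL, 1, NULL); (NU, NULL, 3, NULL); (PD, NULL, 6, NULL); (PD, NULL, NULL, NULL); (TH, NULL, 4, NULL); (UI, NULL, 4, NULL); (NULL, 12, NULL, Judy); (NULL, 22, NULL, Alice); (NULL, 57, NULL, NULL); (NULL, 109, NULL, Liam); (NULL, 235, NULL, Mona); (NULL, 244, NULL, Carol); (NULL, 259, NULL, Alice); (NULL, NULL, 8, NULL)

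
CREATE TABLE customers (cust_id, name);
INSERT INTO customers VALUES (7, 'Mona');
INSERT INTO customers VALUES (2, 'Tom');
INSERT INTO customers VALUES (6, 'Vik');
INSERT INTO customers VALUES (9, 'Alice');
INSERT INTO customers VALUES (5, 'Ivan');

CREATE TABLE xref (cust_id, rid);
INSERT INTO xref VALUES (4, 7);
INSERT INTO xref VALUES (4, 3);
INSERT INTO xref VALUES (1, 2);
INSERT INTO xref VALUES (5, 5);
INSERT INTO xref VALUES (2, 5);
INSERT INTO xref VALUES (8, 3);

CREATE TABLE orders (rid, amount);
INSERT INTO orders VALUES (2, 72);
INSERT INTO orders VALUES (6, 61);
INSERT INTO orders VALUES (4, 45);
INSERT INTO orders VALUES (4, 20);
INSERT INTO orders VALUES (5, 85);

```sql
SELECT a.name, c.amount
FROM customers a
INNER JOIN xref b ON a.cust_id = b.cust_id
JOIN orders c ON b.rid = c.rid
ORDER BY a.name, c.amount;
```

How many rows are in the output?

Joins associate left-to-right: customers INNER JOIN xref on cust_id gives 2 intermediate row(s).
Then INNER JOIN `orders c` on rid: keep only rows whose b.rid appears in c.
Result: 2 row(s).

2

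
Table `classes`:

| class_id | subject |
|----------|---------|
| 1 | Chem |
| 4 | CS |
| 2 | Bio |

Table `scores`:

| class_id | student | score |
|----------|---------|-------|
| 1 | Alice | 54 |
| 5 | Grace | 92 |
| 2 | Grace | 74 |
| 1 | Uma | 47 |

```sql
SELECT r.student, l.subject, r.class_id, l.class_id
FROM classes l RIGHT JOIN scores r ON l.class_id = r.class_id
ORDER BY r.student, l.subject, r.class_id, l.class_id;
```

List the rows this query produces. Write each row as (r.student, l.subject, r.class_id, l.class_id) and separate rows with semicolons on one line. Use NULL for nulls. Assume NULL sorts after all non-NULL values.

RIGHT JOIN keeps every row from `scores`; unmatched rows get NULL for `classes`'s columns.
Matching on l.class_id = r.class_id.
- l[0] class_id=1 → 2 match(es) in r → 2 row(s).
- l[1] class_id=4 → no match.
- l[2] class_id=2 → 1 match(es) in r → 1 row(s).
- plus 1 unmatched r row(s), each kept with NULL l columns.
After projecting and ordering:
r.student | l.subject | r.class_id | l.class_id
Alice | Chem | 1 | 1
Grace | Bio | 2 | 2
Grace | NULL | 5 | NULL
Uma | Chem | 1 | 1

(Alice, Chem, 1, 1); (Grace, Bio, 2, 2); (Grace, NULL, 5, NULL); (Uma, Chem, 1, 1)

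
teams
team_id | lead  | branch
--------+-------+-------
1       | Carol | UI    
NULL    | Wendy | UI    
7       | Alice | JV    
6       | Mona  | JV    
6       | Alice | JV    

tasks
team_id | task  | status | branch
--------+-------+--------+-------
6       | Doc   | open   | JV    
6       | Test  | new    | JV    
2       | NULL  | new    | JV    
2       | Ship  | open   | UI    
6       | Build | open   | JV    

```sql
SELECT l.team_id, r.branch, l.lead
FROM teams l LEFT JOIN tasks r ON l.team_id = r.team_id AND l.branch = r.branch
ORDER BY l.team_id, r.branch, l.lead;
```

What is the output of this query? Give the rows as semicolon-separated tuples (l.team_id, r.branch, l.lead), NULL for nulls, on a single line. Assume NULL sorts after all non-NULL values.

(1, NULL, Carol); (6, JV, Alice); (6, JV, Alice); (6, JV, Alice); (6, JV, Mona); (6, JV, Mona); (6, JV, Mona); (7, NULL, Alice); (NULL, NULL, Wendy)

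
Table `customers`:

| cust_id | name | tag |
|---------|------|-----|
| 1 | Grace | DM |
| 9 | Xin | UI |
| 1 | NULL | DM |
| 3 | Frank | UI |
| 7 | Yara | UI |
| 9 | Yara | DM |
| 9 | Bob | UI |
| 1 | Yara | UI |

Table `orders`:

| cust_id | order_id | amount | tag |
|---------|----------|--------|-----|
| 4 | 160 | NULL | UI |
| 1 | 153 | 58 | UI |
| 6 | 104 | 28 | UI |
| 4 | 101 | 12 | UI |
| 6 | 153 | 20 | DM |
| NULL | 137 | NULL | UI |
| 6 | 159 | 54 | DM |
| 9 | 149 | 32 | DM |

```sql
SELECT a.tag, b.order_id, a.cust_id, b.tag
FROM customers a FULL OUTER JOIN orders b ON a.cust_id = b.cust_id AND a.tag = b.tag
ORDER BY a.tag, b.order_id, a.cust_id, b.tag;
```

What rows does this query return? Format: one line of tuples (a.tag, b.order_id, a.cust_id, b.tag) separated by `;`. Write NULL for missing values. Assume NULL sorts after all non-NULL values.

FULL OUTER JOIN keeps every row from both sides; unmatched rows get NULL for the other side's columns.
Matching on a.cust_id = b.cust_id AND a.tag = b.tag. A NULL in a compared column never satisfies the condition.
- a (cust_id=1, tag=DM) has no partner → padded with NULL.
- a (cust_id=9, tag=UI) has no partner → padded with NULL.
- a (cust_id=1, tag=DM) has no partner → padded with NULL.
- a (cust_id=3, tag=UI) has no partner → padded with NULL.
- a (cust_id=7, tag=UI) has no partner → padded with NULL.
- a (cust_id=9, tag=DM) pairs with 1 row(s) of b.
- a (cust_id=9, tag=UI) has no partner → padded with NULL.
- a (cust_id=1, tag=UI) pairs with 1 row(s) of b.
- 6 b row(s) had no a match → kept, a columns NULL.

(DM, 149, 9, DM); (DM, NULL, 1, NULL); (DM, NULL, 1, NULL); (UI, 153, 1, UI); (UI, NULL, 3, NULL); (UI, NULL, 7, NULL); (UI, NULL, 9, NULL); (UI, NULL, 9, NULL); (NULL, 101, NULL, UI); (NULL, 104, NULL, UI); (NULL, 137, NULL, UI); (NULL, 153, NULL, DM); (NULL, 159, NULL, DM); (NULL, 160, NULL, UI)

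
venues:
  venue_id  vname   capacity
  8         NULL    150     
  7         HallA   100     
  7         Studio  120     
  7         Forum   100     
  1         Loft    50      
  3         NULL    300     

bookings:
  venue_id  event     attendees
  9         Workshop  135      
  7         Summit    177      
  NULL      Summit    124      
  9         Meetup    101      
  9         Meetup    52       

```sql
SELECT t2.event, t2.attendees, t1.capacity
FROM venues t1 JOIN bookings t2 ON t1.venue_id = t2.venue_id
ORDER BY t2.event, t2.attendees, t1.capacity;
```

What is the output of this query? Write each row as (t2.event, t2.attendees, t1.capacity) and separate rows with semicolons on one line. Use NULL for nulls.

INNER JOIN keeps only pairs where the ON condition holds.
Matching on t1.venue_id = t2.venue_id. A NULL in a compared column never satisfies the condition.
- t1 row (venue_id=8): no match → dropped.
- t1 row (venue_id=7): matches 1 t2 row(s) → 1 output row(s).
- t1 row (venue_id=7): matches 1 t2 row(s) → 1 output row(s).
- t1 row (venue_id=7): matches 1 t2 row(s) → 1 output row(s).
- t1 row (venue_id=1): no match → dropped.
- t1 row (venue_id=3): no match → dropped.
After projecting and ordering:
t2.event | t2.attendees | t1.capacity
Summit | 177 | 100
Summit | 177 | 100
Summit | 177 | 120

(Summit, 177, 100); (Summit, 177, 100); (Summit, 177, 120)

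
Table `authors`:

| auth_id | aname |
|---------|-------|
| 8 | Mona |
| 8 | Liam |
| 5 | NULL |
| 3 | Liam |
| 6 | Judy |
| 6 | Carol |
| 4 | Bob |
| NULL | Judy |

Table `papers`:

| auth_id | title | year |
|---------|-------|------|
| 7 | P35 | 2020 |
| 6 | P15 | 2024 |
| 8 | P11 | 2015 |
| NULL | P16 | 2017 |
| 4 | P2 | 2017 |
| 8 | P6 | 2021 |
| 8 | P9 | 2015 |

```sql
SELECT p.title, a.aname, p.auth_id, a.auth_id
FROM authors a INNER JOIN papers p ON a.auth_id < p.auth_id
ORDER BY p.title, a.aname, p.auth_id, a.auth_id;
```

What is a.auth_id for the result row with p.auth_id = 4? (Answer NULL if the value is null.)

3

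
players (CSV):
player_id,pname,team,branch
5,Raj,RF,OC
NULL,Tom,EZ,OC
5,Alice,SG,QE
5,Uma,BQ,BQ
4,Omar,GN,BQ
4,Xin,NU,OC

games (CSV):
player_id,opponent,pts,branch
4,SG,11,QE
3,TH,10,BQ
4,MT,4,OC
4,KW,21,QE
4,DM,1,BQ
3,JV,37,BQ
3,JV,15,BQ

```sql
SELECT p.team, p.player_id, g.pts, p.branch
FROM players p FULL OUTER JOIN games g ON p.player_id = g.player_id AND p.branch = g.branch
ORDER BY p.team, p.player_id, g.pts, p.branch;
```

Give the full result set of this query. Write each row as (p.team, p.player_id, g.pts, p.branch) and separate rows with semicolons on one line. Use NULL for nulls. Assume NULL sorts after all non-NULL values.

(BQ, 5, NULL, BQ); (EZ, NULL, NULL, OC); (GN, 4, 1, BQ); (NU, 4, 4, OC); (RF, 5, NULL, OC); (SG, 5, NULL, QE); (NULL, NULL, 10, NULL); (NULL, NULL, 11, NULL); (NULL, NULL, 15, NULL); (NULL, NULL, 21, NULL); (NULL, NULL, 37, NULL)

FULL OUTER JOIN keeps every row from both sides; unmatched rows get NULL for the other side's columns.
Matching on p.player_id = g.player_id AND p.branch = g.branch. A NULL in a compared column never satisfies the condition.
- p[0] player_id=5, branch=OC → no match; kept with NULLs on the g side.
- p[1] player_id=NULL, branch=OC → no match; kept with NULLs on the g side.
- p[2] player_id=5, branch=QE → no match; kept with NULLs on the g side.
- p[3] player_id=5, branch=BQ → no match; kept with NULLs on the g side.
- p[4] player_id=4, branch=BQ → 1 match(es) in g → 1 row(s).
- p[5] player_id=4, branch=OC → 1 match(es) in g → 1 row(s).
- 5 g row(s) had no p match → kept, p columns NULL.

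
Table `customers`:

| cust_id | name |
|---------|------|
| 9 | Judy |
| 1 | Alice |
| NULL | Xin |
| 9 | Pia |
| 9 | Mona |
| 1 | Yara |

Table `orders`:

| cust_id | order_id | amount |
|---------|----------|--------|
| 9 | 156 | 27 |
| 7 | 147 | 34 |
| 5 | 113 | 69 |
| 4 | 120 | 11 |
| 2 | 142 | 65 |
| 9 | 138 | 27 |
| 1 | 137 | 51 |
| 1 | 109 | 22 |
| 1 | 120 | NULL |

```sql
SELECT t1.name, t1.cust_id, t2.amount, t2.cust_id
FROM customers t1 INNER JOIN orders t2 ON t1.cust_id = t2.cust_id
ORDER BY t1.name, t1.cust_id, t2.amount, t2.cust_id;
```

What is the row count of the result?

12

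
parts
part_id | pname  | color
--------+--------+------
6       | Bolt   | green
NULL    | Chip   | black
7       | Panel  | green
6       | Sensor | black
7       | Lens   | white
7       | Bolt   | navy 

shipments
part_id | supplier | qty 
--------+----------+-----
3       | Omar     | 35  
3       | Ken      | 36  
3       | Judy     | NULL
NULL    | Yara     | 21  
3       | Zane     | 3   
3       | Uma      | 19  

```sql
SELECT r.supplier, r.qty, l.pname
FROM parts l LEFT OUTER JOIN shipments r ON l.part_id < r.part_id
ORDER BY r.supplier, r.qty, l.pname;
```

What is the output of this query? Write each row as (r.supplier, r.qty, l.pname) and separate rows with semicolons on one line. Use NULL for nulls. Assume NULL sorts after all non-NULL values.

(NULL, NULL, Bolt); (NULL, NULL, Bolt); (NULL, NULL, Chip); (NULL, NULL, Lens); (NULL, NULL, Panel); (NULL, NULL, Sensor)

LEFT JOIN keeps every row from `parts`; unmatched rows get NULL for `shipments`'s columns.
Matching on l.part_id < r.part_id. A NULL in a compared column never satisfies the condition.
- l row (part_id=6): no match → kept, r columns NULL.
- l row (part_id=NULL): no match → kept, r columns NULL.
- l row (part_id=7): no match → kept, r columns NULL.
- l row (part_id=6): no match → kept, r columns NULL.
- l row (part_id=7): no match → kept, r columns NULL.
- l row (part_id=7): no match → kept, r columns NULL.
After projecting and ordering:
r.supplier | r.qty | l.pname
NULL | NULL | Bolt
NULL | NULL | Bolt
NULL | NULL | Chip
NULL | NULL | Lens
NULL | NULL | Panel
NULL | NULL | Sensor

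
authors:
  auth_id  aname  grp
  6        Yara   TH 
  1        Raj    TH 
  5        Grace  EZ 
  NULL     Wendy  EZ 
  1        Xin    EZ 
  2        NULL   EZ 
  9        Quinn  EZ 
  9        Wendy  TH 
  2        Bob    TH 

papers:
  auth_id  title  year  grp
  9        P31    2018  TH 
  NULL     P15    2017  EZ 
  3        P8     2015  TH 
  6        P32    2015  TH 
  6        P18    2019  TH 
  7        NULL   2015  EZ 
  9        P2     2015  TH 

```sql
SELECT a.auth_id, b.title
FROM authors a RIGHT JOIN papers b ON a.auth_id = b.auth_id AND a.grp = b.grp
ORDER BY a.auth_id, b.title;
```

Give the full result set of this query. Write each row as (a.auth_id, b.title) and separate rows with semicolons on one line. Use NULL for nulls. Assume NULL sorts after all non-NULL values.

RIGHT JOIN keeps every row from `papers`; unmatched rows get NULL for `authors`'s columns.
Matching on a.auth_id = b.auth_id AND a.grp = b.grp. A NULL in a compared column never satisfies the condition.
- a (auth_id=6, grp=TH) pairs with 2 row(s) of b.
- a (auth_id=1, grp=TH) has no partner in b.
- a (auth_id=5, grp=EZ) has no partner in b.
- a (auth_id=NULL, grp=EZ) has no partner in b.
- a (auth_id=1, grp=EZ) has no partner in b.
- a (auth_id=2, grp=EZ) has no partner in b.
- a (auth_id=9, grp=EZ) has no partner in b.
- a (auth_id=9, grp=TH) pairs with 2 row(s) of b.
- a (auth_id=2, grp=TH) has no partner in b.
- 3 row(s) from b found no a partner → padded with NULL.
After projecting and ordering:
a.auth_id | b.title
6 | P18
6 | P32
9 | P2
9 | P31
NULL | P15
NULL | P8
NULL | NULL

(6, P18); (6, P32); (9, P2); (9, P31); (NULL, P15); (NULL, P8); (NULL, NULL)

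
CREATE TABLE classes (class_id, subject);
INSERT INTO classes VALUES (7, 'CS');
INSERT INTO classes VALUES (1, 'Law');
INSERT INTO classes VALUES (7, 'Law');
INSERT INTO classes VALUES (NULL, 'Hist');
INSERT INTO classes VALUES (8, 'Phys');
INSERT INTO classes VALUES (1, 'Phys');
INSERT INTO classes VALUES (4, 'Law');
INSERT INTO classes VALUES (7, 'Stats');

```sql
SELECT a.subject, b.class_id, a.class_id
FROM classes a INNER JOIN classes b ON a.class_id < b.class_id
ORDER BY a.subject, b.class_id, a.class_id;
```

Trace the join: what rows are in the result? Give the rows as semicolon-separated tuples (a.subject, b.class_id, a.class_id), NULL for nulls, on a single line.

(CS, 8, 7); (Law, 4, 1); (Law, 7, 1); (Law, 7, 1); (Law, 7, 1); (Law, 7, 4); (Law, 7, 4); (Law, 7, 4); (Law, 8, 1); (Law, 8, 4); (Law, 8, 7); (Phys, 4, 1); (Phys, 7, 1); (Phys, 7, 1); (Phys, 7, 1); (Phys, 8, 1); (Stats, 8, 7)

INNER JOIN keeps only pairs where the ON condition holds.
Matching on a.class_id < b.class_id. A NULL in a compared column never satisfies the condition.
Matched pairs: 17.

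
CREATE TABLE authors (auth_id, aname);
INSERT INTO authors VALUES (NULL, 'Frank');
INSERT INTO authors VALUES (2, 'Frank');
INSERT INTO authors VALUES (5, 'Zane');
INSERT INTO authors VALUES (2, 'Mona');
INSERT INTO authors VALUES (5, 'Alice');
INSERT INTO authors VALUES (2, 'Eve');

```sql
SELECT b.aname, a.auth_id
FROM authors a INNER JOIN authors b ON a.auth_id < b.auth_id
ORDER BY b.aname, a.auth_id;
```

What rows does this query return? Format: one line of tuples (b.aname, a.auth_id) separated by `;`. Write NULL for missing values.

(Alice, 2); (Alice, 2); (Alice, 2); (Zane, 2); (Zane, 2); (Zane, 2)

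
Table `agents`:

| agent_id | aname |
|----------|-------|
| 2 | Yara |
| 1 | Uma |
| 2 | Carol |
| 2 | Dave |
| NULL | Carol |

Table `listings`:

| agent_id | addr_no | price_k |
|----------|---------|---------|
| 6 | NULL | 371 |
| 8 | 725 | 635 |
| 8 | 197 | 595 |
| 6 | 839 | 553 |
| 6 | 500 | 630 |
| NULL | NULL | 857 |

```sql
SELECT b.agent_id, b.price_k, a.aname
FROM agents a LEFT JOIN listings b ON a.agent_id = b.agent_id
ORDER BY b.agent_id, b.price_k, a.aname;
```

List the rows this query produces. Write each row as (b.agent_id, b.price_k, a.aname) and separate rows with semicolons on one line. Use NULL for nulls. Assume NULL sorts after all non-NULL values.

LEFT JOIN keeps every row from `agents`; unmatched rows get NULL for `listings`'s columns.
Matching on a.agent_id = b.agent_id. A NULL in a compared column never satisfies the condition.
- a[0] agent_id=2 → no match; kept with NULLs on the b side.
- a[1] agent_id=1 → no match; kept with NULLs on the b side.
- a[2] agent_id=2 → no match; kept with NULLs on the b side.
- a[3] agent_id=2 → no match; kept with NULLs on the b side.
- a[4] agent_id=NULL → no match; kept with NULLs on the b side.
After projecting and ordering:
b.agent_id | b.price_k | a.aname
NULL | NULL | Carol
NULL | NULL | Carol
NULL | NULL | Dave
NULL | NULL | Uma
NULL | NULL | Yara

(NULL, NULL, Carol); (NULL, NULL, Carol); (NULL, NULL, Dave); (NULL, NULL, Uma); (NULL, NULL, Yara)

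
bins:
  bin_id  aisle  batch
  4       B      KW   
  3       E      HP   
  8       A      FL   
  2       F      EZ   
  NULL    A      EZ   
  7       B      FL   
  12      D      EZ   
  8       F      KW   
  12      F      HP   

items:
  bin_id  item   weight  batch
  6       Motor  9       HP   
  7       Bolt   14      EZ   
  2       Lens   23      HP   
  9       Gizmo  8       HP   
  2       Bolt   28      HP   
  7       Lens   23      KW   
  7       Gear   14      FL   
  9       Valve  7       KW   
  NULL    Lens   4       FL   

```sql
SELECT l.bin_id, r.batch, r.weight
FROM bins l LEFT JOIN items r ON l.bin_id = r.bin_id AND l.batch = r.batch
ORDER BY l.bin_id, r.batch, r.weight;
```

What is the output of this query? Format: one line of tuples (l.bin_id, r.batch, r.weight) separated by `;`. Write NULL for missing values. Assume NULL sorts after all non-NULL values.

(2, NULL, NULL); (3, NULL, NULL); (4, NULL, NULL); (7, FL, 14); (8, NULL, NULL); (8, NULL, NULL); (12, NULL, NULL); (12, NULL, NULL); (NULL, NULL, NULL)

LEFT JOIN keeps every row from `bins`; unmatched rows get NULL for `items`'s columns.
Matching on l.bin_id = r.bin_id AND l.batch = r.batch. A NULL in a compared column never satisfies the condition.
- bin_id=4, batch=KW: no r row matches, row kept with r columns NULL.
- bin_id=3, batch=HP: no r row matches, row kept with r columns NULL.
- bin_id=8, batch=FL: no r row matches, row kept with r columns NULL.
- bin_id=2, batch=EZ: no r row matches, row kept with r columns NULL.
- bin_id=NULL, batch=EZ: no r row matches, row kept with r columns NULL.
- bin_id=7, batch=FL: 1 matching r row(s), so 1 row(s) emitted.
- bin_id=12, batch=EZ: no r row matches, row kept with r columns NULL.
- bin_id=8, batch=KW: no r row matches, row kept with r columns NULL.
- bin_id=12, batch=HP: no r row matches, row kept with r columns NULL.
After projecting and ordering:
l.bin_id | r.batch | r.weight
2 | NULL | NULL
3 | NULL | NULL
4 | NULL | NULL
7 | FL | 14
8 | NULL | NULL
8 | NULL | NULL
12 | NULL | NULL
12 | NULL | NULL
NULL | NULL | NULL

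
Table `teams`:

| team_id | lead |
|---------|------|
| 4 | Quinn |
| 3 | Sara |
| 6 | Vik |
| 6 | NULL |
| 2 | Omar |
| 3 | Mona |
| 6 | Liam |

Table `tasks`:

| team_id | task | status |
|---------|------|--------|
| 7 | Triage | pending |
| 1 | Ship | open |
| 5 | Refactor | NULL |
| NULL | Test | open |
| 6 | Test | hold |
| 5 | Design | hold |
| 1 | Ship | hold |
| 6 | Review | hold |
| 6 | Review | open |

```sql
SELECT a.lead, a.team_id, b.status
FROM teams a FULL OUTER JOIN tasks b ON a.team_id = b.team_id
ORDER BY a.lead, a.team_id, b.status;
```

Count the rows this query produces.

FULL OUTER JOIN keeps every row from both sides; unmatched rows get NULL for the other side's columns.
Matching on a.team_id = b.team_id. A NULL in a compared column never satisfies the condition.
Matched pairs: 9; unmatched a rows kept: 4; unmatched b rows kept: 6.
Total: 9 matched + 10 padded = 19 rows.

19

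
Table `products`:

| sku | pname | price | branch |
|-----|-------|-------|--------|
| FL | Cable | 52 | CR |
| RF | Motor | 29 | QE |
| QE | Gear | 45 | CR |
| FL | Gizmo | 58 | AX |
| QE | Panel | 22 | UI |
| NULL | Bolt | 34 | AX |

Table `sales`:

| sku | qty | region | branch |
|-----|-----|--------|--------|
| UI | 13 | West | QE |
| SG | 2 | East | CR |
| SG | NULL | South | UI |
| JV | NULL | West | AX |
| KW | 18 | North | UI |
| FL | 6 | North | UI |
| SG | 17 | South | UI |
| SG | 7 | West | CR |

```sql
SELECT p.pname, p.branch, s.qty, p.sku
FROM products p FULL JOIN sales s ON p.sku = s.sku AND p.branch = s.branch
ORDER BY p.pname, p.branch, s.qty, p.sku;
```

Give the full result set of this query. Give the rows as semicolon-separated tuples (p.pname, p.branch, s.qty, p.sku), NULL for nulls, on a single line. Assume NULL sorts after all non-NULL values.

(Bolt, AX, NULL, NULL); (Cable, CR, NULL, FL); (Gear, CR, NULL, QE); (Gizmo, AX, NULL, FL); (Motor, QE, NULL, RF); (Panel, UI, NULL, QE); (NULL, NULL, 2, NULL); (NULL, NULL, 6, NULL); (NULL, NULL, 7, NULL); (NULL, NULL, 13, NULL); (NULL, NULL, 17, NULL); (NULL, NULL, 18, NULL); (NULL, NULL, NULL, NULL); (NULL, NULL, NULL, NULL)

FULL OUTER JOIN keeps every row from both sides; unmatched rows get NULL for the other side's columns.
Matching on p.sku = s.sku AND p.branch = s.branch. A NULL in a compared column never satisfies the condition.
- p[0] sku=FL, branch=CR → no match; kept with NULLs on the s side.
- p[1] sku=RF, branch=QE → no match; kept with NULLs on the s side.
- p[2] sku=QE, branch=CR → no match; kept with NULLs on the s side.
- p[3] sku=FL, branch=AX → no match; kept with NULLs on the s side.
- p[4] sku=QE, branch=UI → no match; kept with NULLs on the s side.
- p[5] sku=NULL, branch=AX → no match; kept with NULLs on the s side.
- 8 s row(s) had no p match → kept, p columns NULL.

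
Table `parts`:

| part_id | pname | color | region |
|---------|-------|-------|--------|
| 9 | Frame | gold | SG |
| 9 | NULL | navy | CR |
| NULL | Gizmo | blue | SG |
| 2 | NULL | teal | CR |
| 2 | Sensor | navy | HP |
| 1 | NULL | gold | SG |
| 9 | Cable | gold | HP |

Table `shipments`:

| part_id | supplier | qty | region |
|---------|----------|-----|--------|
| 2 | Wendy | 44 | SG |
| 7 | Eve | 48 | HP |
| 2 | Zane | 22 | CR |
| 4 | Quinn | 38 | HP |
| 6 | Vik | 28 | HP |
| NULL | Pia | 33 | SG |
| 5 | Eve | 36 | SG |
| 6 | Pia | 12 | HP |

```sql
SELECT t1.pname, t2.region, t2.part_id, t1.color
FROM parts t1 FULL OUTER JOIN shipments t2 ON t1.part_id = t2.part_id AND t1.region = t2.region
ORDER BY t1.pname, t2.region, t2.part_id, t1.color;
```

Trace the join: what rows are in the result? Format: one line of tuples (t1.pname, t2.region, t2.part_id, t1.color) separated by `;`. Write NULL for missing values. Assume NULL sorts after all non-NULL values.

(Cable, NULL, NULL, gold); (Frame, NULL, NULL, gold); (Gizmo, NULL, NULL, blue); (Sensor, NULL, NULL, navy); (NULL, CR, 2, teal); (NULL, HP, 4, NULL); (NULL, HP, 6, NULL); (NULL, HP, 6, NULL); (NULL, HP, 7, NULL); (NULL, SG, 2, NULL); (NULL, SG, 5, NULL); (NULL, SG, NULL, NULL); (NULL, NULL, NULL, gold); (NULL, NULL, NULL, navy)

FULL OUTER JOIN keeps every row from both sides; unmatched rows get NULL for the other side's columns.
Matching on t1.part_id = t2.part_id AND t1.region = t2.region. A NULL in a compared column never satisfies the condition.
- t1 (part_id=9, region=SG) has no partner → padded with NULL.
- t1 (part_id=9, region=CR) has no partner → padded with NULL.
- t1 (part_id=NULL, region=SG) has no partner → padded with NULL.
- t1 (part_id=2, region=CR) pairs with 1 row(s) of t2.
- t1 (part_id=2, region=HP) has no partner → padded with NULL.
- t1 (part_id=1, region=SG) has no partner → padded with NULL.
- t1 (part_id=9, region=HP) has no partner → padded with NULL.
- plus 7 unmatched t2 row(s), each kept with NULL t1 columns.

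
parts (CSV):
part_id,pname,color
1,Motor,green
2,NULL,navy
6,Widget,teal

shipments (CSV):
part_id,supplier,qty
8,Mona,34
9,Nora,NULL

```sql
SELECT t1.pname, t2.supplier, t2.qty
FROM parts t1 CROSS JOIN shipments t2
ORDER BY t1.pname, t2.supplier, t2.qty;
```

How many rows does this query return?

6

CROSS JOIN pairs every row of `parts` with every row of `shipments`: 3 × 2 = 6 rows.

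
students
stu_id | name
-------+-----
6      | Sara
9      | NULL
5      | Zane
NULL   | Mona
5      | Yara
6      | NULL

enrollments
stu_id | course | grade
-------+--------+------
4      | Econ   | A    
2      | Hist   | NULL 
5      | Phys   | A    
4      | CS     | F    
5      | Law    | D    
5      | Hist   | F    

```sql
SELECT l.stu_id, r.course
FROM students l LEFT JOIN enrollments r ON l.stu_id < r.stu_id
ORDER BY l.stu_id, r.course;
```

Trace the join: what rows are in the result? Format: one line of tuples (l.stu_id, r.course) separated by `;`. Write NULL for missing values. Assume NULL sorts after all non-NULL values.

(5, NULL); (5, NULL); (6, NULL); (6, NULL); (9, NULL); (NULL, NULL)

LEFT JOIN keeps every row from `students`; unmatched rows get NULL for `enrollments`'s columns.
Matching on l.stu_id < r.stu_id. A NULL in a compared column never satisfies the condition.
- l row (stu_id=6): no match → kept, r columns NULL.
- l row (stu_id=9): no match → kept, r columns NULL.
- l row (stu_id=5): no match → kept, r columns NULL.
- l row (stu_id=NULL): no match → kept, r columns NULL.
- l row (stu_id=5): no match → kept, r columns NULL.
- l row (stu_id=6): no match → kept, r columns NULL.
After projecting and ordering:
l.stu_id | r.course
5 | NULL
5 | NULL
6 | NULL
6 | NULL
9 | NULL
NULL | NULL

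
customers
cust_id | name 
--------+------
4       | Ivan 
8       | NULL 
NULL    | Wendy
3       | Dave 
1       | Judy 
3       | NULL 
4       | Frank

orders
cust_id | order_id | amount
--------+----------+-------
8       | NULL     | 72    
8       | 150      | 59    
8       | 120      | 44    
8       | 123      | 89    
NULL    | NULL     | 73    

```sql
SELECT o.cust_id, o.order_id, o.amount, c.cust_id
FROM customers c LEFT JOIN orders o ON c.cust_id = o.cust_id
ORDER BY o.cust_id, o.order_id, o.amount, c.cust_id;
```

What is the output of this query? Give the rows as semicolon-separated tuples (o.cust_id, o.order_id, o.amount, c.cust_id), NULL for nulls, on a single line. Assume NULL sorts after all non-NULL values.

(8, 120, 44, 8); (8, 123, 89, 8); (8, 150, 59, 8); (8, NULL, 72, 8); (NULL, NULL, NULL, 1); (NULL, NULL, NULL, 3); (NULL, NULL, NULL, 3); (NULL, NULL, NULL, 4); (NULL, NULL, NULL, 4); (NULL, NULL, NULL, NULL)

LEFT JOIN keeps every row from `customers`; unmatched rows get NULL for `orders`'s columns.
Matching on c.cust_id = o.cust_id. A NULL in a compared column never satisfies the condition.
Matched pairs: 4; unmatched c rows kept: 6.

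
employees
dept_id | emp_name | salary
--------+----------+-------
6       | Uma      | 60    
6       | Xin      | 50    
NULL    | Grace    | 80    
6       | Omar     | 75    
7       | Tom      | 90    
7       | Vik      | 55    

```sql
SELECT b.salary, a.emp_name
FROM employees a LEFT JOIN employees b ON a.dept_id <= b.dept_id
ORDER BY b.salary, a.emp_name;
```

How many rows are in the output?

20

LEFT JOIN keeps every row from `employees a`; unmatched rows get NULL for `employees b`'s columns.
Matching on a.dept_id <= b.dept_id. A NULL in a compared column never satisfies the condition.
- a (dept_id=6) pairs with 5 row(s) of b.
- a (dept_id=6) pairs with 5 row(s) of b.
- a (dept_id=NULL) has no partner → padded with NULL.
- a (dept_id=6) pairs with 5 row(s) of b.
- a (dept_id=7) pairs with 2 row(s) of b.
- a (dept_id=7) pairs with 2 row(s) of b.
Total: 19 matched + 1 padded = 20 rows.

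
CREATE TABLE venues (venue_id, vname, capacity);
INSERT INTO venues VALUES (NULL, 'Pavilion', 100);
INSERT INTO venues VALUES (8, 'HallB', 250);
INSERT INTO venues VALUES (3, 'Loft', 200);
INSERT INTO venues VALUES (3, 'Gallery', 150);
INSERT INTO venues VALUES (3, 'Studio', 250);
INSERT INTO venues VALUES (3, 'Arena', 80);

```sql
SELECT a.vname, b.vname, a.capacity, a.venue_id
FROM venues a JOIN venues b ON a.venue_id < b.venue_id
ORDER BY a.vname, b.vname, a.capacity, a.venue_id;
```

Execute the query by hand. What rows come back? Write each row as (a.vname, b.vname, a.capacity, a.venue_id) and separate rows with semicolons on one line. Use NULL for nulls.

INNER JOIN keeps only pairs where the ON condition holds.
Matching on a.venue_id < b.venue_id. A NULL in a compared column never satisfies the condition.
Matched pairs: 4.

(Arena, HallB, 80, 3); (Gallery, HallB, 150, 3); (Loft, HallB, 200, 3); (Studio, HallB, 250, 3)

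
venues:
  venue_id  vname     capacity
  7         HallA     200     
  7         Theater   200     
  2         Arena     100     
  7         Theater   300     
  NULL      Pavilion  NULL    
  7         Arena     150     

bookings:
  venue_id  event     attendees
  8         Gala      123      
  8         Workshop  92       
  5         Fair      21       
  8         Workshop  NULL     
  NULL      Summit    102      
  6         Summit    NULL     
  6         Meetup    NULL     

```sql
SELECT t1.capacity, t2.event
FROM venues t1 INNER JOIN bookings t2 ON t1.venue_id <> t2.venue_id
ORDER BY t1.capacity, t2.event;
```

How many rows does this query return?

INNER JOIN keeps only pairs where the ON condition holds.
Matching on t1.venue_id <> t2.venue_id. A NULL in a compared column never satisfies the condition.
- venue_id=7: 6 matching t2 row(s), so 6 row(s) emitted.
- venue_id=7: 6 matching t2 row(s), so 6 row(s) emitted.
- venue_id=2: 6 matching t2 row(s), so 6 row(s) emitted.
- venue_id=7: 6 matching t2 row(s), so 6 row(s) emitted.
- venue_id=NULL: no matching t2 row, dropped.
- venue_id=7: 6 matching t2 row(s), so 6 row(s) emitted.
Total: 30 rows.

30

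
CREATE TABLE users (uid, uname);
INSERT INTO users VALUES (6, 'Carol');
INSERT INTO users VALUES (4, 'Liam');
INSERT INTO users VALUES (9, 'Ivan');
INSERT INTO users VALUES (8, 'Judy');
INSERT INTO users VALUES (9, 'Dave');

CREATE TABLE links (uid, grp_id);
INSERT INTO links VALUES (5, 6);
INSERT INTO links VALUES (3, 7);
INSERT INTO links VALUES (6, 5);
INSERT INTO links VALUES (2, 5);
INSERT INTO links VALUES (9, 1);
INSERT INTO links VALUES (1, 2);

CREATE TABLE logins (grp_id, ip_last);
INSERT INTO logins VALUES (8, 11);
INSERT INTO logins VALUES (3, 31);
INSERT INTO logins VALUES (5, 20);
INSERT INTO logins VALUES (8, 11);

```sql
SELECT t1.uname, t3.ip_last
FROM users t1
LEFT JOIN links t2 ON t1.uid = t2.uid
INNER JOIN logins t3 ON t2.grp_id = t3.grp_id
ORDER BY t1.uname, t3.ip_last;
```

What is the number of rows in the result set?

Step 1 — t1 LEFT JOIN t2 on uid → 5 row(s).
Then INNER JOIN `logins t3` on grp_id: keep only rows whose t2.grp_id appears in t3.
Result: 1 row(s).

1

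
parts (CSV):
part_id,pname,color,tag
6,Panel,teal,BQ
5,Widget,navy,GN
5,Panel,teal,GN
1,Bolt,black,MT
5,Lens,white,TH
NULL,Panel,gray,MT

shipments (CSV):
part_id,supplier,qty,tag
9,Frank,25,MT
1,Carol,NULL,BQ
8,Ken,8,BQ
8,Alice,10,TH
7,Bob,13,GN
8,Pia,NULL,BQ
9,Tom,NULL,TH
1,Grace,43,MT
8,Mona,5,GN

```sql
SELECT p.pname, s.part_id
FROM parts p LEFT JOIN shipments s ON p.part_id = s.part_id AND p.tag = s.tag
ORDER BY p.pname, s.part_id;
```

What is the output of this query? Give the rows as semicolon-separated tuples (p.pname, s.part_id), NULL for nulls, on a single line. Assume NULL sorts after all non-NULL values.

(Bolt, 1); (Lens, NULL); (Panel, NULL); (Panel, NULL); (Panel, NULL); (Widget, NULL)

LEFT JOIN keeps every row from `parts`; unmatched rows get NULL for `shipments`'s columns.
Matching on p.part_id = s.part_id AND p.tag = s.tag. A NULL in a compared column never satisfies the condition.
- part_id=6, tag=BQ: no s row matches, row kept with s columns NULL.
- part_id=5, tag=GN: no s row matches, row kept with s columns NULL.
- part_id=5, tag=GN: no s row matches, row kept with s columns NULL.
- part_id=1, tag=MT: 1 matching s row(s), so 1 row(s) emitted.
- part_id=5, tag=TH: no s row matches, row kept with s columns NULL.
- part_id=NULL, tag=MT: no s row matches, row kept with s columns NULL.
After projecting and ordering:
p.pname | s.part_id
Bolt | 1
Lens | NULL
Panel | NULL
Panel | NULL
Panel | NULL
Widget | NULL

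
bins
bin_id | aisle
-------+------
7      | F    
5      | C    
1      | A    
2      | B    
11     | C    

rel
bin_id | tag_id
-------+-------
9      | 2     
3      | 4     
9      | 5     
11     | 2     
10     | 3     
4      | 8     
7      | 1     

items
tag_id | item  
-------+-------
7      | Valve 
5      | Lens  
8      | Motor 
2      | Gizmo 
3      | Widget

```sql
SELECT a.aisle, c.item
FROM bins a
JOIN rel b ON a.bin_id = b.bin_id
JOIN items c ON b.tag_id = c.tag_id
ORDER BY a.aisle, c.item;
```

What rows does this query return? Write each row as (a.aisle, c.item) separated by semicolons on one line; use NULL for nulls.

Step 1 — a INNER JOIN b on bin_id → 2 row(s).
Then INNER JOIN `items c` on tag_id: keep only rows whose b.tag_id appears in c.

(C, Gizmo)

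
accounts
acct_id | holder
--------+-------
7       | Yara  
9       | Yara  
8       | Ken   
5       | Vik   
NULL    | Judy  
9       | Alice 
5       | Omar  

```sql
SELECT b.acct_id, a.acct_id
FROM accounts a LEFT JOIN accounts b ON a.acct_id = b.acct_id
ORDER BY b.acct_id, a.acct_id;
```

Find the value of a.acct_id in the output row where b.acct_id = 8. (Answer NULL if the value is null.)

8

LEFT JOIN keeps every row from `accounts a`; unmatched rows get NULL for `accounts b`'s columns.
Matching on a.acct_id = b.acct_id. A NULL in a compared column never satisfies the condition.
- a row (acct_id=7): matches 1 b row(s) → 1 output row(s).
- a row (acct_id=9): matches 2 b row(s) → 2 output row(s).
- a row (acct_id=8): matches 1 b row(s) → 1 output row(s).
- a row (acct_id=5): matches 2 b row(s) → 2 output row(s).
- a row (acct_id=NULL): no match → kept, b columns NULL.
- a row (acct_id=9): matches 2 b row(s) → 2 output row(s).
- a row (acct_id=5): matches 2 b row(s) → 2 output row(s).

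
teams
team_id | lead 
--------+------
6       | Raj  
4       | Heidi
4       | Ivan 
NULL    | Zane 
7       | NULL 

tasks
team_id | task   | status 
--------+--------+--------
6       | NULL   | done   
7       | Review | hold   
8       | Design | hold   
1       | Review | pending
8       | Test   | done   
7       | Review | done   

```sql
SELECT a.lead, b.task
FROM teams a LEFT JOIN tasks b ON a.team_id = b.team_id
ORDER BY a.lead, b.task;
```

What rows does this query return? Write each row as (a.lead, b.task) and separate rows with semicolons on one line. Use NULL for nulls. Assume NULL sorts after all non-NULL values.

LEFT JOIN keeps every row from `teams`; unmatched rows get NULL for `tasks`'s columns.
Matching on a.team_id = b.team_id. A NULL in a compared column never satisfies the condition.
Matched pairs: 3; unmatched a rows kept: 3.

(Heidi, NULL); (Ivan, NULL); (Raj, NULL); (Zane, NULL); (NULL, Review); (NULL, Review)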